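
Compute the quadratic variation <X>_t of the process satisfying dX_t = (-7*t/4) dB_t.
<X>_t = 49*t^3/48

For an Itô process dX_t = a(t) dt + b(t) dB_t, the quadratic variation is <X>_t = int_0^t b(s)^2 ds (the drift term does not contribute). Here b(s) = -7*s/4, so
  b(s)^2 = 49*s^2/16.
Integrating from 0 to t:
  <X>_t = int_0^t (49*s^2/16) ds = 49*t^3/48.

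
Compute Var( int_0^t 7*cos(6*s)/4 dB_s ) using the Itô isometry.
Var = 49*t/32 + 49*sin(12*t)/384

The Itô integral of a deterministic integrand f(s) has mean 0 because each increment f(s) * (B_{s+ds} - B_s) has mean 0. By the Itô isometry:
  Var( int_0^t f(s) dB_s ) = E[ (int_0^t f(s) dB_s)^2 ] = int_0^t f(s)^2 ds.
Here f(s) = 7*cos(6*s)/4, so f(s)^2 = 49*cos(6*s)^2/16. Integrate:
  int_0^t (49*cos(6*s)^2/16) ds = 49*t/32 + 49*sin(12*t)/384.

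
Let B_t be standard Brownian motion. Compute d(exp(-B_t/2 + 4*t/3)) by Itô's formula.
d(exp(-B_t/2 + 4*t/3)) = (35*exp(-B_t/2 + 4*t/3)/24) dt + (-exp(-B_t/2 + 4*t/3)/2) dB_t

Itô's formula for f(t, x): d f(t, B_t) = (f_t + (1/2) f_xx) dt + f_x dB_t. Compute partials of f(t, x) = exp(4*t/3 - x/2):
  f_t(t,x)  = 4*exp(4*t/3 - x/2)/3
  f_x(t,x)  = -exp(4*t/3 - x/2)/2
  f_xx(t,x) = exp(4*t/3 - x/2)/4
Assemble drift = f_t + (1/2) f_xx = 35*exp(4*t/3 - x/2)/24 and diffusion = f_x = -exp(4*t/3 - x/2)/2. Substituting x = B_t:
  d(exp(-B_t/2 + 4*t/3)) = (35*exp(-B_t/2 + 4*t/3)/24) dt + (-exp(-B_t/2 + 4*t/3)/2) dB_t.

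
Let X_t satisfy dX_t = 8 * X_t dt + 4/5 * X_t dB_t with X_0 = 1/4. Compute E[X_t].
E[X_t] = exp(8*t)/4

For GBM dX = mu X dt + sigma X dB with X_0 = x_0, apply Itô to Y = log X: dY = (mu - sigma^2/2) dt + sigma dB, so Y_t = log(x_0) + (mu - sigma^2/2) t + sigma B_t and hence X_t = x_0 * exp((mu - sigma^2/2) t + sigma B_t).
With mu = 8, sigma = 4/5, x_0 = 1/4, this gives:
  X_t = 1/4 * exp((192/25) * t + (4/5) * B_t).
Since sigma*B_t ~ Normal(0, sigma^2 t), E[exp(sigma*B_t)] = exp(sigma^2 t / 2); so E[X_t] = x_0 * exp((mu - sigma^2/2) t) * exp(sigma^2 t / 2) = x_0 * exp(mu t) = exp(8*t)/4.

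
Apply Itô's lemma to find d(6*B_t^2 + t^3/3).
d(6*B_t^2 + t^3/3) = (t^2 + 6) dt + (12*B_t) dB_t

Itô's formula for f(t, x): d f(t, B_t) = (f_t + (1/2) f_xx) dt + f_x dB_t. Compute partials of f(t, x) = t^3/3 + 6*x^2:
  f_t(t,x)  = t^2
  f_x(t,x)  = 12*x
  f_xx(t,x) = 12
Assemble drift = f_t + (1/2) f_xx = t^2 + 6 and diffusion = f_x = 12*x. Substituting x = B_t:
  d(6*B_t^2 + t^3/3) = (t^2 + 6) dt + (12*B_t) dB_t.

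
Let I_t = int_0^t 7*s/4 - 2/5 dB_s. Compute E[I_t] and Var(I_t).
E[I_t] = 0; Var(I_t) = t*(1225*t^2 - 840*t + 192)/1200

The Itô integral of a deterministic integrand f(s) has mean 0 because each increment f(s) * (B_{s+ds} - B_s) has mean 0. By the Itô isometry:
  Var( int_0^t f(s) dB_s ) = E[ (int_0^t f(s) dB_s)^2 ] = int_0^t f(s)^2 ds.
Here f(s) = 7*s/4 - 2/5, so f(s)^2 = (35*s - 8)^2/400. Integrate:
  int_0^t ((35*s - 8)^2/400) ds = t*(1225*t^2 - 840*t + 192)/1200.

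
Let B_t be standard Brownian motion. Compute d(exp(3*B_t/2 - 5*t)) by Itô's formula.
d(exp(3*B_t/2 - 5*t)) = (-31*exp(3*B_t/2 - 5*t)/8) dt + (3*exp(3*B_t/2 - 5*t)/2) dB_t

Itô's formula for f(t, x): d f(t, B_t) = (f_t + (1/2) f_xx) dt + f_x dB_t. Compute partials of f(t, x) = exp(-5*t + 3*x/2):
  f_t(t,x)  = -5*exp(-5*t + 3*x/2)
  f_x(t,x)  = 3*exp(-5*t + 3*x/2)/2
  f_xx(t,x) = 9*exp(-5*t + 3*x/2)/4
Assemble drift = f_t + (1/2) f_xx = -31*exp(-5*t + 3*x/2)/8 and diffusion = f_x = 3*exp(-5*t + 3*x/2)/2. Substituting x = B_t:
  d(exp(3*B_t/2 - 5*t)) = (-31*exp(3*B_t/2 - 5*t)/8) dt + (3*exp(3*B_t/2 - 5*t)/2) dB_t.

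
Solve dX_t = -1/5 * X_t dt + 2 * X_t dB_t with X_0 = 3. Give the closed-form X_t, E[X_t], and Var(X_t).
X_t = 3 * exp((-11/5) t + (2) B_t); E[X_t] = 3*exp(-t/5); Var(X_t) = (9*exp(4*t) - 9)*exp(-2*t/5)

For GBM dX = mu X dt + sigma X dB with X_0 = x_0, apply Itô to Y = log X: dY = (mu - sigma^2/2) dt + sigma dB, so Y_t = log(x_0) + (mu - sigma^2/2) t + sigma B_t and hence X_t = x_0 * exp((mu - sigma^2/2) t + sigma B_t).
With mu = -1/5, sigma = 2, x_0 = 3, this gives:
  X_t = 3 * exp((-11/5) * t + (2) * B_t).
Since sigma*B_t ~ Normal(0, sigma^2 t), E[exp(sigma*B_t)] = exp(sigma^2 t / 2); so E[X_t] = x_0 * exp((mu - sigma^2/2) t) * exp(sigma^2 t / 2) = x_0 * exp(mu t) = 3*exp(-t/5).
Var(X_t) = E[X_t^2] - (E[X_t])^2 = x_0^2 * exp(2 mu t) * (exp(sigma^2 t) - 1) = (9*exp(4*t) - 9)*exp(-2*t/5).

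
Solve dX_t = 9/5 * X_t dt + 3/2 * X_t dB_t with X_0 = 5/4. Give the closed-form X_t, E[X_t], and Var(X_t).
X_t = 5/4 * exp((27/40) t + (3/2) B_t); E[X_t] = 5*exp(9*t/5)/4; Var(X_t) = 25*(exp(9*t/4) - 1)*exp(18*t/5)/16

For GBM dX = mu X dt + sigma X dB with X_0 = x_0, apply Itô to Y = log X: dY = (mu - sigma^2/2) dt + sigma dB, so Y_t = log(x_0) + (mu - sigma^2/2) t + sigma B_t and hence X_t = x_0 * exp((mu - sigma^2/2) t + sigma B_t).
With mu = 9/5, sigma = 3/2, x_0 = 5/4, this gives:
  X_t = 5/4 * exp((27/40) * t + (3/2) * B_t).
Since sigma*B_t ~ Normal(0, sigma^2 t), E[exp(sigma*B_t)] = exp(sigma^2 t / 2); so E[X_t] = x_0 * exp((mu - sigma^2/2) t) * exp(sigma^2 t / 2) = x_0 * exp(mu t) = 5*exp(9*t/5)/4.
Var(X_t) = E[X_t^2] - (E[X_t])^2 = x_0^2 * exp(2 mu t) * (exp(sigma^2 t) - 1) = 25*(exp(9*t/4) - 1)*exp(18*t/5)/16.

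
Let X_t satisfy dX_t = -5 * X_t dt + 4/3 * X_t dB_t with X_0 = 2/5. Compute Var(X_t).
Var(X_t) = (4*exp(16*t/9) - 4)*exp(-10*t)/25

For GBM dX = mu X dt + sigma X dB with X_0 = x_0, apply Itô to Y = log X: dY = (mu - sigma^2/2) dt + sigma dB, so Y_t = log(x_0) + (mu - sigma^2/2) t + sigma B_t and hence X_t = x_0 * exp((mu - sigma^2/2) t + sigma B_t).
With mu = -5, sigma = 4/3, x_0 = 2/5, this gives:
  X_t = 2/5 * exp((-53/9) * t + (4/3) * B_t).
Since sigma*B_t ~ Normal(0, sigma^2 t), E[exp(sigma*B_t)] = exp(sigma^2 t / 2); so E[X_t] = x_0 * exp((mu - sigma^2/2) t) * exp(sigma^2 t / 2) = x_0 * exp(mu t) = 2*exp(-5*t)/5.
Var(X_t) = E[X_t^2] - (E[X_t])^2 = x_0^2 * exp(2 mu t) * (exp(sigma^2 t) - 1) = (4*exp(16*t/9) - 4)*exp(-10*t)/25.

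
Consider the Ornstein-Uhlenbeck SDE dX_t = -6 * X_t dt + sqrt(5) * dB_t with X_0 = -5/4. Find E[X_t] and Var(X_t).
E[X_t] = -5*exp(-6*t)/4; Var(X_t) = 5/12 - 5*exp(-12*t)/12

The OU SDE dX = -theta X dt + sigma dB admits the integrating factor exp(theta t): d(exp(theta t) X_t) = sigma exp(theta t) dB_t. Integrating from 0 to t:
  X_t = x_0 * exp(-theta t) + sigma * int_0^t exp(-theta (t-s)) dB_s.
The Itô integral has mean 0 and (by the Itô isometry) variance sigma^2 * int_0^t exp(-2 theta (t - s)) ds = sigma^2 * (1 - exp(-2 theta t)) / (2 theta).
With theta = 6, sigma = sqrt(5), x_0 = -5/4:
  E[X_t] = -5/4 * exp(-6 t) = -5*exp(-6*t)/4
  Var(X_t) = (sqrt(5))^2 * (1 - exp(-2*6 t)) / (2 * 6) = 5/12 - 5*exp(-12*t)/12.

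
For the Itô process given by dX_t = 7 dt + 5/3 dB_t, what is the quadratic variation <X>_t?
<X>_t = 25*t/9

For an Itô process dX_t = a(t) dt + b(t) dB_t, the quadratic variation is <X>_t = int_0^t b(s)^2 ds (the drift term does not contribute). Here b(s) = 5/3, so
  b(s)^2 = 25/9.
Integrating from 0 to t:
  <X>_t = int_0^t (25/9) ds = 25*t/9.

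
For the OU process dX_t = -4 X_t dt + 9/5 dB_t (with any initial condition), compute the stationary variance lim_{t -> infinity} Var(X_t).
lim Var(X_t) = 81/200

The OU SDE dX = -theta X dt + sigma dB admits the integrating factor exp(theta t): d(exp(theta t) X_t) = sigma exp(theta t) dB_t. Integrating from 0 to t gives X_t = x_0 * exp(-theta t) + sigma * int_0^t exp(-theta (t-s)) dB_s for any initial x_0. The Itô integral has variance (by the Itô isometry) sigma^2 * int_0^t exp(-2 theta (t - s)) ds = sigma^2 * (1 - exp(-2 theta t)) / (2 theta), independent of x_0.
With theta = 4, sigma = 9/5:
  Var(X_t) = (9/5)^2 * (1 - exp(-2*4 t)) / (2 * 4) = 81/200 - 81*exp(-8*t)/200.
As t -> infinity, exp(-2*4 t) -> 0, so the stationary variance is sigma^2 / (2 theta) = 81/200.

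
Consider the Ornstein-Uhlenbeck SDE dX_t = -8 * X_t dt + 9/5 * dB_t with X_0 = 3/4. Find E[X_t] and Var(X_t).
E[X_t] = 3*exp(-8*t)/4; Var(X_t) = 81/400 - 81*exp(-16*t)/400

The OU SDE dX = -theta X dt + sigma dB admits the integrating factor exp(theta t): d(exp(theta t) X_t) = sigma exp(theta t) dB_t. Integrating from 0 to t:
  X_t = x_0 * exp(-theta t) + sigma * int_0^t exp(-theta (t-s)) dB_s.
The Itô integral has mean 0 and (by the Itô isometry) variance sigma^2 * int_0^t exp(-2 theta (t - s)) ds = sigma^2 * (1 - exp(-2 theta t)) / (2 theta).
With theta = 8, sigma = 9/5, x_0 = 3/4:
  E[X_t] = 3/4 * exp(-8 t) = 3*exp(-8*t)/4
  Var(X_t) = (9/5)^2 * (1 - exp(-2*8 t)) / (2 * 8) = 81/400 - 81*exp(-16*t)/400.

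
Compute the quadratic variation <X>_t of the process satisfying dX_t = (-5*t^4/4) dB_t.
<X>_t = 25*t^9/144

For an Itô process dX_t = a(t) dt + b(t) dB_t, the quadratic variation is <X>_t = int_0^t b(s)^2 ds (the drift term does not contribute). Here b(s) = -5*s^4/4, so
  b(s)^2 = 25*s^8/16.
Integrating from 0 to t:
  <X>_t = int_0^t (25*s^8/16) ds = 25*t^9/144.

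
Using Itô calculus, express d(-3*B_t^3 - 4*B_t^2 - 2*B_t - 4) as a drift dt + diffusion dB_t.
d(-3*B_t^3 - 4*B_t^2 - 2*B_t - 4) = (-9*B_t - 4) dt + (-9*B_t^2 - 8*B_t - 2) dB_t

Itô's formula for f(B_t) gives d f(B_t) = f'(B_t) dB_t + (1/2) f''(B_t) dt. Compute derivatives of f(x) = -3*x^3 - 4*x^2 - 2*x - 4:
  f'(x)  = -9*x^2 - 8*x - 2
  f''(x) = -18*x - 8
Substitute x = B_t and multiply the f'' term by 1/2:
  drift     = (1/2) * (-18*x - 8) evaluated at B_t = -9*B_t - 4
  diffusion = (-9*x^2 - 8*x - 2) evaluated at B_t = -9*B_t^2 - 8*B_t - 2
Therefore d(-3*B_t^3 - 4*B_t^2 - 2*B_t - 4) = (-9*B_t - 4) dt + (-9*B_t^2 - 8*B_t - 2) dB_t.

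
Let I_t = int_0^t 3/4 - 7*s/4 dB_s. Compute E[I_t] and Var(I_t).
E[I_t] = 0; Var(I_t) = t*(49*t^2 - 63*t + 27)/48

The Itô integral of a deterministic integrand f(s) has mean 0 because each increment f(s) * (B_{s+ds} - B_s) has mean 0. By the Itô isometry:
  Var( int_0^t f(s) dB_s ) = E[ (int_0^t f(s) dB_s)^2 ] = int_0^t f(s)^2 ds.
Here f(s) = 3/4 - 7*s/4, so f(s)^2 = (7*s - 3)^2/16. Integrate:
  int_0^t ((7*s - 3)^2/16) ds = t*(49*t^2 - 63*t + 27)/48.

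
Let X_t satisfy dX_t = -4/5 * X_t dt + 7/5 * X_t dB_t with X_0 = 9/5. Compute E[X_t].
E[X_t] = 9*exp(-4*t/5)/5

For GBM dX = mu X dt + sigma X dB with X_0 = x_0, apply Itô to Y = log X: dY = (mu - sigma^2/2) dt + sigma dB, so Y_t = log(x_0) + (mu - sigma^2/2) t + sigma B_t and hence X_t = x_0 * exp((mu - sigma^2/2) t + sigma B_t).
With mu = -4/5, sigma = 7/5, x_0 = 9/5, this gives:
  X_t = 9/5 * exp((-89/50) * t + (7/5) * B_t).
Since sigma*B_t ~ Normal(0, sigma^2 t), E[exp(sigma*B_t)] = exp(sigma^2 t / 2); so E[X_t] = x_0 * exp((mu - sigma^2/2) t) * exp(sigma^2 t / 2) = x_0 * exp(mu t) = 9*exp(-4*t/5)/5.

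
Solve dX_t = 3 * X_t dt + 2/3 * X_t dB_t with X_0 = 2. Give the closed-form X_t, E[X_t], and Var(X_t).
X_t = 2 * exp((25/9) t + (2/3) B_t); E[X_t] = 2*exp(3*t); Var(X_t) = 4*(exp(4*t/9) - 1)*exp(6*t)

For GBM dX = mu X dt + sigma X dB with X_0 = x_0, apply Itô to Y = log X: dY = (mu - sigma^2/2) dt + sigma dB, so Y_t = log(x_0) + (mu - sigma^2/2) t + sigma B_t and hence X_t = x_0 * exp((mu - sigma^2/2) t + sigma B_t).
With mu = 3, sigma = 2/3, x_0 = 2, this gives:
  X_t = 2 * exp((25/9) * t + (2/3) * B_t).
Since sigma*B_t ~ Normal(0, sigma^2 t), E[exp(sigma*B_t)] = exp(sigma^2 t / 2); so E[X_t] = x_0 * exp((mu - sigma^2/2) t) * exp(sigma^2 t / 2) = x_0 * exp(mu t) = 2*exp(3*t).
Var(X_t) = E[X_t^2] - (E[X_t])^2 = x_0^2 * exp(2 mu t) * (exp(sigma^2 t) - 1) = 4*(exp(4*t/9) - 1)*exp(6*t).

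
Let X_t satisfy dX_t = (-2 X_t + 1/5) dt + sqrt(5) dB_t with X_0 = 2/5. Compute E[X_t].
E[X_t] = 1/10 + 3*exp(-2*t)/10

Taking expectations and using E[dB_t] = 0, the mean m(t) = E[X_t] satisfies the ODE m'(t) = a m(t) + b with m(0) = x_0. With a = -2, b = 1/5, x_0 = 2/5, the solution is
  m(t) = x_0 * exp(a t) + (b/a) * (exp(a t) - 1)
       = (2/5) * exp((-2) t) + ((1/5)/(-2)) * (exp((-2) t) - 1)
       = 1/10 + 3*exp(-2*t)/10.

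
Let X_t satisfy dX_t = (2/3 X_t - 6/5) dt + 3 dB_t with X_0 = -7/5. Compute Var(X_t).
Var(X_t) = 27*exp(4*t/3)/4 - 27/4

The variance V(t) = Var(X_t) satisfies V'(t) = 2 a V(t) + c^2 with V(0) = 0 (drift coefficient is linear in X, diffusion is constant). With a = 2/3, c = 3, the solution is
  V(t) = (c^2 / (2 a)) * (exp(2 a t) - 1)
       = (3^2 / (2*(2/3))) * (exp((4/3) t) - 1)
       = 27*exp(4*t/3)/4 - 27/4.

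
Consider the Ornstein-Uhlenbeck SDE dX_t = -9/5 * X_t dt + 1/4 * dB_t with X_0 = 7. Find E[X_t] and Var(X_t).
E[X_t] = 7*exp(-9*t/5); Var(X_t) = 5/288 - 5*exp(-18*t/5)/288

The OU SDE dX = -theta X dt + sigma dB admits the integrating factor exp(theta t): d(exp(theta t) X_t) = sigma exp(theta t) dB_t. Integrating from 0 to t:
  X_t = x_0 * exp(-theta t) + sigma * int_0^t exp(-theta (t-s)) dB_s.
The Itô integral has mean 0 and (by the Itô isometry) variance sigma^2 * int_0^t exp(-2 theta (t - s)) ds = sigma^2 * (1 - exp(-2 theta t)) / (2 theta).
With theta = 9/5, sigma = 1/4, x_0 = 7:
  E[X_t] = 7 * exp(-9/5 t) = 7*exp(-9*t/5)
  Var(X_t) = (1/4)^2 * (1 - exp(-2*9/5 t)) / (2 * 9/5) = 5/288 - 5*exp(-18*t/5)/288.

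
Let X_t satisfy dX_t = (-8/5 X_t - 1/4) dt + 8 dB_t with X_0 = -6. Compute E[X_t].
E[X_t] = -5/32 - 187*exp(-8*t/5)/32

Taking expectations and using E[dB_t] = 0, the mean m(t) = E[X_t] satisfies the ODE m'(t) = a m(t) + b with m(0) = x_0. With a = -8/5, b = -1/4, x_0 = -6, the solution is
  m(t) = x_0 * exp(a t) + (b/a) * (exp(a t) - 1)
       = (-6) * exp((-8/5) t) + ((-1/4)/(-8/5)) * (exp((-8/5) t) - 1)
       = -5/32 - 187*exp(-8*t/5)/32.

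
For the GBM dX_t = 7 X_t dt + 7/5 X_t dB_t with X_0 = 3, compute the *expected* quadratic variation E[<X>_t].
E[<X>_t] = 21*exp(399*t/25)/19 - 21/19

<X>_t = int_0^t ((7/5) * X_s)^2 ds. Taking expectation inside the integral: E[<X>_t] = (7/5)^2 * int_0^t E[X_s^2] ds. For GBM, E[X_s^2] = x_0^2 * exp((2 mu + sigma^2) s). Integrating:
  E[<X>_t] = (7/5)^2 * 3^2 * (exp((2*7 + (7/5)^2) t) - 1) / (2*7 + (7/5)^2)
           = (7/5)^2 * 3^2 * (exp((399/25) t) - 1) / (399/25) = 21*exp(399*t/25)/19 - 21/19.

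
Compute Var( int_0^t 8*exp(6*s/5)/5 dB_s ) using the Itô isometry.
Var = 16*exp(12*t/5)/15 - 16/15

The Itô integral of a deterministic integrand f(s) has mean 0 because each increment f(s) * (B_{s+ds} - B_s) has mean 0. By the Itô isometry:
  Var( int_0^t f(s) dB_s ) = E[ (int_0^t f(s) dB_s)^2 ] = int_0^t f(s)^2 ds.
Here f(s) = 8*exp(6*s/5)/5, so f(s)^2 = 64*exp(12*s/5)/25. Integrate:
  int_0^t (64*exp(12*s/5)/25) ds = 16*exp(12*t/5)/15 - 16/15.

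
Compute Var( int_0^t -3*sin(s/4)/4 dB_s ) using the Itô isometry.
Var = 9*t/32 - 9*sin(t/2)/16

The Itô integral of a deterministic integrand f(s) has mean 0 because each increment f(s) * (B_{s+ds} - B_s) has mean 0. By the Itô isometry:
  Var( int_0^t f(s) dB_s ) = E[ (int_0^t f(s) dB_s)^2 ] = int_0^t f(s)^2 ds.
Here f(s) = -3*sin(s/4)/4, so f(s)^2 = 9*sin(s/4)^2/16. Integrate:
  int_0^t (9*sin(s/4)^2/16) ds = 9*t/32 - 9*sin(t/2)/16.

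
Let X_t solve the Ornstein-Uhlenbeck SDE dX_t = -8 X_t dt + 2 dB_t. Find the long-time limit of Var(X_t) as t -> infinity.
lim Var(X_t) = 1/4

The OU SDE dX = -theta X dt + sigma dB admits the integrating factor exp(theta t): d(exp(theta t) X_t) = sigma exp(theta t) dB_t. Integrating from 0 to t gives X_t = x_0 * exp(-theta t) + sigma * int_0^t exp(-theta (t-s)) dB_s for any initial x_0. The Itô integral has variance (by the Itô isometry) sigma^2 * int_0^t exp(-2 theta (t - s)) ds = sigma^2 * (1 - exp(-2 theta t)) / (2 theta), independent of x_0.
With theta = 8, sigma = 2:
  Var(X_t) = (2)^2 * (1 - exp(-2*8 t)) / (2 * 8) = 1/4 - exp(-16*t)/4.
As t -> infinity, exp(-2*8 t) -> 0, so the stationary variance is sigma^2 / (2 theta) = 1/4.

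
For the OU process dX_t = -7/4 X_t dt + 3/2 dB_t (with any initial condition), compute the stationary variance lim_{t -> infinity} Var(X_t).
lim Var(X_t) = 9/14

The OU SDE dX = -theta X dt + sigma dB admits the integrating factor exp(theta t): d(exp(theta t) X_t) = sigma exp(theta t) dB_t. Integrating from 0 to t gives X_t = x_0 * exp(-theta t) + sigma * int_0^t exp(-theta (t-s)) dB_s for any initial x_0. The Itô integral has variance (by the Itô isometry) sigma^2 * int_0^t exp(-2 theta (t - s)) ds = sigma^2 * (1 - exp(-2 theta t)) / (2 theta), independent of x_0.
With theta = 7/4, sigma = 3/2:
  Var(X_t) = (3/2)^2 * (1 - exp(-2*7/4 t)) / (2 * 7/4) = 9/14 - 9*exp(-7*t/2)/14.
As t -> infinity, exp(-2*7/4 t) -> 0, so the stationary variance is sigma^2 / (2 theta) = 9/14.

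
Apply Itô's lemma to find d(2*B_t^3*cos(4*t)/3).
d(2*B_t^3*cos(4*t)/3) = (2*B_t*(-4*B_t^2*sin(4*t)/3 + cos(4*t))) dt + (2*B_t^2*cos(4*t)) dB_t

Itô's formula for f(t, x): d f(t, B_t) = (f_t + (1/2) f_xx) dt + f_x dB_t. Compute partials of f(t, x) = 2*x^3*cos(4*t)/3:
  f_t(t,x)  = -8*x^3*sin(4*t)/3
  f_x(t,x)  = 2*x^2*cos(4*t)
  f_xx(t,x) = 4*x*cos(4*t)
Assemble drift = f_t + (1/2) f_xx = 2*x*(-4*x^2*sin(4*t)/3 + cos(4*t)) and diffusion = f_x = 2*x^2*cos(4*t). Substituting x = B_t:
  d(2*B_t^3*cos(4*t)/3) = (2*B_t*(-4*B_t^2*sin(4*t)/3 + cos(4*t))) dt + (2*B_t^2*cos(4*t)) dB_t.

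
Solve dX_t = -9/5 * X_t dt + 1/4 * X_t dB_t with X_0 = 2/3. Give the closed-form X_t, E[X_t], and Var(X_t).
X_t = 2/3 * exp((-293/160) t + (1/4) B_t); E[X_t] = 2*exp(-9*t/5)/3; Var(X_t) = (4*exp(t/16) - 4)*exp(-18*t/5)/9

For GBM dX = mu X dt + sigma X dB with X_0 = x_0, apply Itô to Y = log X: dY = (mu - sigma^2/2) dt + sigma dB, so Y_t = log(x_0) + (mu - sigma^2/2) t + sigma B_t and hence X_t = x_0 * exp((mu - sigma^2/2) t + sigma B_t).
With mu = -9/5, sigma = 1/4, x_0 = 2/3, this gives:
  X_t = 2/3 * exp((-293/160) * t + (1/4) * B_t).
Since sigma*B_t ~ Normal(0, sigma^2 t), E[exp(sigma*B_t)] = exp(sigma^2 t / 2); so E[X_t] = x_0 * exp((mu - sigma^2/2) t) * exp(sigma^2 t / 2) = x_0 * exp(mu t) = 2*exp(-9*t/5)/3.
Var(X_t) = E[X_t^2] - (E[X_t])^2 = x_0^2 * exp(2 mu t) * (exp(sigma^2 t) - 1) = (4*exp(t/16) - 4)*exp(-18*t/5)/9.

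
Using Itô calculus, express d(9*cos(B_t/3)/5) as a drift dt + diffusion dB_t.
d(9*cos(B_t/3)/5) = (-cos(B_t/3)/10) dt + (-3*sin(B_t/3)/5) dB_t

Itô's formula for f(B_t) gives d f(B_t) = f'(B_t) dB_t + (1/2) f''(B_t) dt. Compute derivatives of f(x) = 9*cos(x/3)/5:
  f'(x)  = -3*sin(x/3)/5
  f''(x) = -cos(x/3)/5
Substitute x = B_t and multiply the f'' term by 1/2:
  drift     = (1/2) * (-cos(x/3)/5) evaluated at B_t = -cos(B_t/3)/10
  diffusion = (-3*sin(x/3)/5) evaluated at B_t = -3*sin(B_t/3)/5
Therefore d(9*cos(B_t/3)/5) = (-cos(B_t/3)/10) dt + (-3*sin(B_t/3)/5) dB_t.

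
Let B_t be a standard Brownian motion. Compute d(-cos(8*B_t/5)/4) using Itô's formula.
d(-cos(8*B_t/5)/4) = (8*cos(8*B_t/5)/25) dt + (2*sin(8*B_t/5)/5) dB_t

Itô's formula for f(B_t) gives d f(B_t) = f'(B_t) dB_t + (1/2) f''(B_t) dt. Compute derivatives of f(x) = -cos(8*x/5)/4:
  f'(x)  = 2*sin(8*x/5)/5
  f''(x) = 16*cos(8*x/5)/25
Substitute x = B_t and multiply the f'' term by 1/2:
  drift     = (1/2) * (16*cos(8*x/5)/25) evaluated at B_t = 8*cos(8*B_t/5)/25
  diffusion = (2*sin(8*x/5)/5) evaluated at B_t = 2*sin(8*B_t/5)/5
Therefore d(-cos(8*B_t/5)/4) = (8*cos(8*B_t/5)/25) dt + (2*sin(8*B_t/5)/5) dB_t.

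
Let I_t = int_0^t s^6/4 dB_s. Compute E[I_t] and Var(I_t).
E[I_t] = 0; Var(I_t) = t^13/208

The Itô integral of a deterministic integrand f(s) has mean 0 because each increment f(s) * (B_{s+ds} - B_s) has mean 0. By the Itô isometry:
  Var( int_0^t f(s) dB_s ) = E[ (int_0^t f(s) dB_s)^2 ] = int_0^t f(s)^2 ds.
Here f(s) = s^6/4, so f(s)^2 = s^12/16. Integrate:
  int_0^t (s^12/16) ds = t^13/208.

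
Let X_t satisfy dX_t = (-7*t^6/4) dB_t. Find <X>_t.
<X>_t = 49*t^13/208

For an Itô process dX_t = a(t) dt + b(t) dB_t, the quadratic variation is <X>_t = int_0^t b(s)^2 ds (the drift term does not contribute). Here b(s) = -7*s^6/4, so
  b(s)^2 = 49*s^12/16.
Integrating from 0 to t:
  <X>_t = int_0^t (49*s^12/16) ds = 49*t^13/208.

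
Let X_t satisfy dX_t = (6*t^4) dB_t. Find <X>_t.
<X>_t = 4*t^9

For an Itô process dX_t = a(t) dt + b(t) dB_t, the quadratic variation is <X>_t = int_0^t b(s)^2 ds (the drift term does not contribute). Here b(s) = 6*s^4, so
  b(s)^2 = 36*s^8.
Integrating from 0 to t:
  <X>_t = int_0^t (36*s^8) ds = 4*t^9.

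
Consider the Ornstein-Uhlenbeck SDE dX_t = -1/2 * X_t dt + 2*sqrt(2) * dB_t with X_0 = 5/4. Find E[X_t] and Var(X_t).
E[X_t] = 5*exp(-t/2)/4; Var(X_t) = 8 - 8*exp(-t)

The OU SDE dX = -theta X dt + sigma dB admits the integrating factor exp(theta t): d(exp(theta t) X_t) = sigma exp(theta t) dB_t. Integrating from 0 to t:
  X_t = x_0 * exp(-theta t) + sigma * int_0^t exp(-theta (t-s)) dB_s.
The Itô integral has mean 0 and (by the Itô isometry) variance sigma^2 * int_0^t exp(-2 theta (t - s)) ds = sigma^2 * (1 - exp(-2 theta t)) / (2 theta).
With theta = 1/2, sigma = 2*sqrt(2), x_0 = 5/4:
  E[X_t] = 5/4 * exp(-1/2 t) = 5*exp(-t/2)/4
  Var(X_t) = (2*sqrt(2))^2 * (1 - exp(-2*1/2 t)) / (2 * 1/2) = 8 - 8*exp(-t).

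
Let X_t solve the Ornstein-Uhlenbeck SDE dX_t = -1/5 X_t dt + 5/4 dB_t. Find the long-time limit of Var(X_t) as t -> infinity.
lim Var(X_t) = 125/32

The OU SDE dX = -theta X dt + sigma dB admits the integrating factor exp(theta t): d(exp(theta t) X_t) = sigma exp(theta t) dB_t. Integrating from 0 to t gives X_t = x_0 * exp(-theta t) + sigma * int_0^t exp(-theta (t-s)) dB_s for any initial x_0. The Itô integral has variance (by the Itô isometry) sigma^2 * int_0^t exp(-2 theta (t - s)) ds = sigma^2 * (1 - exp(-2 theta t)) / (2 theta), independent of x_0.
With theta = 1/5, sigma = 5/4:
  Var(X_t) = (5/4)^2 * (1 - exp(-2*1/5 t)) / (2 * 1/5) = 125/32 - 125*exp(-2*t/5)/32.
As t -> infinity, exp(-2*1/5 t) -> 0, so the stationary variance is sigma^2 / (2 theta) = 125/32.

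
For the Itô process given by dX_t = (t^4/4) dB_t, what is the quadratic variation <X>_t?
<X>_t = t^9/144

For an Itô process dX_t = a(t) dt + b(t) dB_t, the quadratic variation is <X>_t = int_0^t b(s)^2 ds (the drift term does not contribute). Here b(s) = s^4/4, so
  b(s)^2 = s^8/16.
Integrating from 0 to t:
  <X>_t = int_0^t (s^8/16) ds = t^9/144.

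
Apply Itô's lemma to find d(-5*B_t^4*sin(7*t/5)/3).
d(-5*B_t^4*sin(7*t/5)/3) = (-B_t^2*(7*B_t^2*cos(7*t/5) + 30*sin(7*t/5))/3) dt + (-20*B_t^3*sin(7*t/5)/3) dB_t

Itô's formula for f(t, x): d f(t, B_t) = (f_t + (1/2) f_xx) dt + f_x dB_t. Compute partials of f(t, x) = -5*x^4*sin(7*t/5)/3:
  f_t(t,x)  = -7*x^4*cos(7*t/5)/3
  f_x(t,x)  = -20*x^3*sin(7*t/5)/3
  f_xx(t,x) = -20*x^2*sin(7*t/5)
Assemble drift = f_t + (1/2) f_xx = -x^2*(7*x^2*cos(7*t/5) + 30*sin(7*t/5))/3 and diffusion = f_x = -20*x^3*sin(7*t/5)/3. Substituting x = B_t:
  d(-5*B_t^4*sin(7*t/5)/3) = (-B_t^2*(7*B_t^2*cos(7*t/5) + 30*sin(7*t/5))/3) dt + (-20*B_t^3*sin(7*t/5)/3) dB_t.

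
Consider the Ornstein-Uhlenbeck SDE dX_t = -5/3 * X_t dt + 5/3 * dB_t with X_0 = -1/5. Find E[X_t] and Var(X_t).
E[X_t] = -exp(-5*t/3)/5; Var(X_t) = 5/6 - 5*exp(-10*t/3)/6

The OU SDE dX = -theta X dt + sigma dB admits the integrating factor exp(theta t): d(exp(theta t) X_t) = sigma exp(theta t) dB_t. Integrating from 0 to t:
  X_t = x_0 * exp(-theta t) + sigma * int_0^t exp(-theta (t-s)) dB_s.
The Itô integral has mean 0 and (by the Itô isometry) variance sigma^2 * int_0^t exp(-2 theta (t - s)) ds = sigma^2 * (1 - exp(-2 theta t)) / (2 theta).
With theta = 5/3, sigma = 5/3, x_0 = -1/5:
  E[X_t] = -1/5 * exp(-5/3 t) = -exp(-5*t/3)/5
  Var(X_t) = (5/3)^2 * (1 - exp(-2*5/3 t)) / (2 * 5/3) = 5/6 - 5*exp(-10*t/3)/6.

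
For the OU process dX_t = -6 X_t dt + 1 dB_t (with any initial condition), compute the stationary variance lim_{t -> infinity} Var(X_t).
lim Var(X_t) = 1/12

The OU SDE dX = -theta X dt + sigma dB admits the integrating factor exp(theta t): d(exp(theta t) X_t) = sigma exp(theta t) dB_t. Integrating from 0 to t gives X_t = x_0 * exp(-theta t) + sigma * int_0^t exp(-theta (t-s)) dB_s for any initial x_0. The Itô integral has variance (by the Itô isometry) sigma^2 * int_0^t exp(-2 theta (t - s)) ds = sigma^2 * (1 - exp(-2 theta t)) / (2 theta), independent of x_0.
With theta = 6, sigma = 1:
  Var(X_t) = (1)^2 * (1 - exp(-2*6 t)) / (2 * 6) = 1/12 - exp(-12*t)/12.
As t -> infinity, exp(-2*6 t) -> 0, so the stationary variance is sigma^2 / (2 theta) = 1/12.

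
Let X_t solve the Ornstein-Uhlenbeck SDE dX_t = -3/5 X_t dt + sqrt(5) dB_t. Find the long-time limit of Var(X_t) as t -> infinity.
lim Var(X_t) = 25/6

The OU SDE dX = -theta X dt + sigma dB admits the integrating factor exp(theta t): d(exp(theta t) X_t) = sigma exp(theta t) dB_t. Integrating from 0 to t gives X_t = x_0 * exp(-theta t) + sigma * int_0^t exp(-theta (t-s)) dB_s for any initial x_0. The Itô integral has variance (by the Itô isometry) sigma^2 * int_0^t exp(-2 theta (t - s)) ds = sigma^2 * (1 - exp(-2 theta t)) / (2 theta), independent of x_0.
With theta = 3/5, sigma = sqrt(5):
  Var(X_t) = (sqrt(5))^2 * (1 - exp(-2*3/5 t)) / (2 * 3/5) = 25/6 - 25*exp(-6*t/5)/6.
As t -> infinity, exp(-2*3/5 t) -> 0, so the stationary variance is sigma^2 / (2 theta) = 25/6.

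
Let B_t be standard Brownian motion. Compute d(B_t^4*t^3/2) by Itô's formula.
d(B_t^4*t^3/2) = (3*B_t^2*t^2*(B_t^2 + 2*t)/2) dt + (2*B_t^3*t^3) dB_t

Itô's formula for f(t, x): d f(t, B_t) = (f_t + (1/2) f_xx) dt + f_x dB_t. Compute partials of f(t, x) = t^3*x^4/2:
  f_t(t,x)  = 3*t^2*x^4/2
  f_x(t,x)  = 2*t^3*x^3
  f_xx(t,x) = 6*t^3*x^2
Assemble drift = f_t + (1/2) f_xx = 3*t^2*x^2*(2*t + x^2)/2 and diffusion = f_x = 2*t^3*x^3. Substituting x = B_t:
  d(B_t^4*t^3/2) = (3*B_t^2*t^2*(B_t^2 + 2*t)/2) dt + (2*B_t^3*t^3) dB_t.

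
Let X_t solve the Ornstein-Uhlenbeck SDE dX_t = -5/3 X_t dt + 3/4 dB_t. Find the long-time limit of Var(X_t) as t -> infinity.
lim Var(X_t) = 27/160

The OU SDE dX = -theta X dt + sigma dB admits the integrating factor exp(theta t): d(exp(theta t) X_t) = sigma exp(theta t) dB_t. Integrating from 0 to t gives X_t = x_0 * exp(-theta t) + sigma * int_0^t exp(-theta (t-s)) dB_s for any initial x_0. The Itô integral has variance (by the Itô isometry) sigma^2 * int_0^t exp(-2 theta (t - s)) ds = sigma^2 * (1 - exp(-2 theta t)) / (2 theta), independent of x_0.
With theta = 5/3, sigma = 3/4:
  Var(X_t) = (3/4)^2 * (1 - exp(-2*5/3 t)) / (2 * 5/3) = 27/160 - 27*exp(-10*t/3)/160.
As t -> infinity, exp(-2*5/3 t) -> 0, so the stationary variance is sigma^2 / (2 theta) = 27/160.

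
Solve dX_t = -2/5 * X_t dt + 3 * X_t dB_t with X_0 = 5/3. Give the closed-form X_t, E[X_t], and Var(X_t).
X_t = 5/3 * exp((-49/10) t + (3) B_t); E[X_t] = 5*exp(-2*t/5)/3; Var(X_t) = (25*exp(9*t) - 25)*exp(-4*t/5)/9

For GBM dX = mu X dt + sigma X dB with X_0 = x_0, apply Itô to Y = log X: dY = (mu - sigma^2/2) dt + sigma dB, so Y_t = log(x_0) + (mu - sigma^2/2) t + sigma B_t and hence X_t = x_0 * exp((mu - sigma^2/2) t + sigma B_t).
With mu = -2/5, sigma = 3, x_0 = 5/3, this gives:
  X_t = 5/3 * exp((-49/10) * t + (3) * B_t).
Since sigma*B_t ~ Normal(0, sigma^2 t), E[exp(sigma*B_t)] = exp(sigma^2 t / 2); so E[X_t] = x_0 * exp((mu - sigma^2/2) t) * exp(sigma^2 t / 2) = x_0 * exp(mu t) = 5*exp(-2*t/5)/3.
Var(X_t) = E[X_t^2] - (E[X_t])^2 = x_0^2 * exp(2 mu t) * (exp(sigma^2 t) - 1) = (25*exp(9*t) - 25)*exp(-4*t/5)/9.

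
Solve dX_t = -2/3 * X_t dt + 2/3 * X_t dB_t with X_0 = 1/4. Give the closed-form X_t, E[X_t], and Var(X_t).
X_t = 1/4 * exp((-8/9) t + (2/3) B_t); E[X_t] = exp(-2*t/3)/4; Var(X_t) = (exp(4*t/9) - 1)*exp(-4*t/3)/16

For GBM dX = mu X dt + sigma X dB with X_0 = x_0, apply Itô to Y = log X: dY = (mu - sigma^2/2) dt + sigma dB, so Y_t = log(x_0) + (mu - sigma^2/2) t + sigma B_t and hence X_t = x_0 * exp((mu - sigma^2/2) t + sigma B_t).
With mu = -2/3, sigma = 2/3, x_0 = 1/4, this gives:
  X_t = 1/4 * exp((-8/9) * t + (2/3) * B_t).
Since sigma*B_t ~ Normal(0, sigma^2 t), E[exp(sigma*B_t)] = exp(sigma^2 t / 2); so E[X_t] = x_0 * exp((mu - sigma^2/2) t) * exp(sigma^2 t / 2) = x_0 * exp(mu t) = exp(-2*t/3)/4.
Var(X_t) = E[X_t^2] - (E[X_t])^2 = x_0^2 * exp(2 mu t) * (exp(sigma^2 t) - 1) = (exp(4*t/9) - 1)*exp(-4*t/3)/16.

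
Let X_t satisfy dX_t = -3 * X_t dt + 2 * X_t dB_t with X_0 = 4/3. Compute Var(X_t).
Var(X_t) = (16*exp(4*t) - 16)*exp(-6*t)/9

For GBM dX = mu X dt + sigma X dB with X_0 = x_0, apply Itô to Y = log X: dY = (mu - sigma^2/2) dt + sigma dB, so Y_t = log(x_0) + (mu - sigma^2/2) t + sigma B_t and hence X_t = x_0 * exp((mu - sigma^2/2) t + sigma B_t).
With mu = -3, sigma = 2, x_0 = 4/3, this gives:
  X_t = 4/3 * exp((-5) * t + (2) * B_t).
Since sigma*B_t ~ Normal(0, sigma^2 t), E[exp(sigma*B_t)] = exp(sigma^2 t / 2); so E[X_t] = x_0 * exp((mu - sigma^2/2) t) * exp(sigma^2 t / 2) = x_0 * exp(mu t) = 4*exp(-3*t)/3.
Var(X_t) = E[X_t^2] - (E[X_t])^2 = x_0^2 * exp(2 mu t) * (exp(sigma^2 t) - 1) = (16*exp(4*t) - 16)*exp(-6*t)/9.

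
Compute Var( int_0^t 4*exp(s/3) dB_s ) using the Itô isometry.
Var = 24*exp(2*t/3) - 24

The Itô integral of a deterministic integrand f(s) has mean 0 because each increment f(s) * (B_{s+ds} - B_s) has mean 0. By the Itô isometry:
  Var( int_0^t f(s) dB_s ) = E[ (int_0^t f(s) dB_s)^2 ] = int_0^t f(s)^2 ds.
Here f(s) = 4*exp(s/3), so f(s)^2 = 16*exp(2*s/3). Integrate:
  int_0^t (16*exp(2*s/3)) ds = 24*exp(2*t/3) - 24.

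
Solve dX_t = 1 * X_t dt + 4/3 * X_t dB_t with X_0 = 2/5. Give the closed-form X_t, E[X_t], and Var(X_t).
X_t = 2/5 * exp((1/9) t + (4/3) B_t); E[X_t] = 2*exp(t)/5; Var(X_t) = 4*(exp(16*t/9) - 1)*exp(2*t)/25

For GBM dX = mu X dt + sigma X dB with X_0 = x_0, apply Itô to Y = log X: dY = (mu - sigma^2/2) dt + sigma dB, so Y_t = log(x_0) + (mu - sigma^2/2) t + sigma B_t and hence X_t = x_0 * exp((mu - sigma^2/2) t + sigma B_t).
With mu = 1, sigma = 4/3, x_0 = 2/5, this gives:
  X_t = 2/5 * exp((1/9) * t + (4/3) * B_t).
Since sigma*B_t ~ Normal(0, sigma^2 t), E[exp(sigma*B_t)] = exp(sigma^2 t / 2); so E[X_t] = x_0 * exp((mu - sigma^2/2) t) * exp(sigma^2 t / 2) = x_0 * exp(mu t) = 2*exp(t)/5.
Var(X_t) = E[X_t^2] - (E[X_t])^2 = x_0^2 * exp(2 mu t) * (exp(sigma^2 t) - 1) = 4*(exp(16*t/9) - 1)*exp(2*t)/25.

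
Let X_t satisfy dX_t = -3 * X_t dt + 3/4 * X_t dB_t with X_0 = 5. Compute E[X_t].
E[X_t] = 5*exp(-3*t)

For GBM dX = mu X dt + sigma X dB with X_0 = x_0, apply Itô to Y = log X: dY = (mu - sigma^2/2) dt + sigma dB, so Y_t = log(x_0) + (mu - sigma^2/2) t + sigma B_t and hence X_t = x_0 * exp((mu - sigma^2/2) t + sigma B_t).
With mu = -3, sigma = 3/4, x_0 = 5, this gives:
  X_t = 5 * exp((-105/32) * t + (3/4) * B_t).
Since sigma*B_t ~ Normal(0, sigma^2 t), E[exp(sigma*B_t)] = exp(sigma^2 t / 2); so E[X_t] = x_0 * exp((mu - sigma^2/2) t) * exp(sigma^2 t / 2) = x_0 * exp(mu t) = 5*exp(-3*t).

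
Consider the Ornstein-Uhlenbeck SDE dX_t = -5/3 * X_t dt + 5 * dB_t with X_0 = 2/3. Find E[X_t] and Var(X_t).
E[X_t] = 2*exp(-5*t/3)/3; Var(X_t) = 15/2 - 15*exp(-10*t/3)/2

The OU SDE dX = -theta X dt + sigma dB admits the integrating factor exp(theta t): d(exp(theta t) X_t) = sigma exp(theta t) dB_t. Integrating from 0 to t:
  X_t = x_0 * exp(-theta t) + sigma * int_0^t exp(-theta (t-s)) dB_s.
The Itô integral has mean 0 and (by the Itô isometry) variance sigma^2 * int_0^t exp(-2 theta (t - s)) ds = sigma^2 * (1 - exp(-2 theta t)) / (2 theta).
With theta = 5/3, sigma = 5, x_0 = 2/3:
  E[X_t] = 2/3 * exp(-5/3 t) = 2*exp(-5*t/3)/3
  Var(X_t) = (5)^2 * (1 - exp(-2*5/3 t)) / (2 * 5/3) = 15/2 - 15*exp(-10*t/3)/2.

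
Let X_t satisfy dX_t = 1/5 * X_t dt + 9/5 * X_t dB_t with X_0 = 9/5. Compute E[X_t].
E[X_t] = 9*exp(t/5)/5

For GBM dX = mu X dt + sigma X dB with X_0 = x_0, apply Itô to Y = log X: dY = (mu - sigma^2/2) dt + sigma dB, so Y_t = log(x_0) + (mu - sigma^2/2) t + sigma B_t and hence X_t = x_0 * exp((mu - sigma^2/2) t + sigma B_t).
With mu = 1/5, sigma = 9/5, x_0 = 9/5, this gives:
  X_t = 9/5 * exp((-71/50) * t + (9/5) * B_t).
Since sigma*B_t ~ Normal(0, sigma^2 t), E[exp(sigma*B_t)] = exp(sigma^2 t / 2); so E[X_t] = x_0 * exp((mu - sigma^2/2) t) * exp(sigma^2 t / 2) = x_0 * exp(mu t) = 9*exp(t/5)/5.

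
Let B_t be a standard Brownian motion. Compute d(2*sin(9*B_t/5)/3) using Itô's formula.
d(2*sin(9*B_t/5)/3) = (-27*sin(9*B_t/5)/25) dt + (6*cos(9*B_t/5)/5) dB_t

Itô's formula for f(B_t) gives d f(B_t) = f'(B_t) dB_t + (1/2) f''(B_t) dt. Compute derivatives of f(x) = 2*sin(9*x/5)/3:
  f'(x)  = 6*cos(9*x/5)/5
  f''(x) = -54*sin(9*x/5)/25
Substitute x = B_t and multiply the f'' term by 1/2:
  drift     = (1/2) * (-54*sin(9*x/5)/25) evaluated at B_t = -27*sin(9*B_t/5)/25
  diffusion = (6*cos(9*x/5)/5) evaluated at B_t = 6*cos(9*B_t/5)/5
Therefore d(2*sin(9*B_t/5)/3) = (-27*sin(9*B_t/5)/25) dt + (6*cos(9*B_t/5)/5) dB_t.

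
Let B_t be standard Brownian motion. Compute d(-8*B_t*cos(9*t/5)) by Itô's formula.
d(-8*B_t*cos(9*t/5)) = (72*B_t*sin(9*t/5)/5) dt + (-8*cos(9*t/5)) dB_t

Itô's formula for f(t, x): d f(t, B_t) = (f_t + (1/2) f_xx) dt + f_x dB_t. Compute partials of f(t, x) = -8*x*cos(9*t/5):
  f_t(t,x)  = 72*x*sin(9*t/5)/5
  f_x(t,x)  = -8*cos(9*t/5)
  f_xx(t,x) = 0
Assemble drift = f_t + (1/2) f_xx = 72*x*sin(9*t/5)/5 and diffusion = f_x = -8*cos(9*t/5). Substituting x = B_t:
  d(-8*B_t*cos(9*t/5)) = (72*B_t*sin(9*t/5)/5) dt + (-8*cos(9*t/5)) dB_t.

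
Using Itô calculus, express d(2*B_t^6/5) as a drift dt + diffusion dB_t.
d(2*B_t^6/5) = (6*B_t^4) dt + (12*B_t^5/5) dB_t

Itô's formula for f(B_t) gives d f(B_t) = f'(B_t) dB_t + (1/2) f''(B_t) dt. Compute derivatives of f(x) = 2*x^6/5:
  f'(x)  = 12*x^5/5
  f''(x) = 12*x^4
Substitute x = B_t and multiply the f'' term by 1/2:
  drift     = (1/2) * (12*x^4) evaluated at B_t = 6*B_t^4
  diffusion = (12*x^5/5) evaluated at B_t = 12*B_t^5/5
Therefore d(2*B_t^6/5) = (6*B_t^4) dt + (12*B_t^5/5) dB_t.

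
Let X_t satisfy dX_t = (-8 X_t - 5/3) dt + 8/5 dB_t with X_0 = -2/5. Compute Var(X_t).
Var(X_t) = 4/25 - 4*exp(-16*t)/25

The variance V(t) = Var(X_t) satisfies V'(t) = 2 a V(t) + c^2 with V(0) = 0 (drift coefficient is linear in X, diffusion is constant). With a = -8, c = 8/5, the solution is
  V(t) = (c^2 / (2 a)) * (exp(2 a t) - 1)
       = ((8/5)^2 / (2*(-8))) * (exp((-16) t) - 1)
       = 4/25 - 4*exp(-16*t)/25.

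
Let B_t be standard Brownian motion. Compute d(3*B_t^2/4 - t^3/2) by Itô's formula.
d(3*B_t^2/4 - t^3/2) = (3/4 - 3*t^2/2) dt + (3*B_t/2) dB_t

Itô's formula for f(t, x): d f(t, B_t) = (f_t + (1/2) f_xx) dt + f_x dB_t. Compute partials of f(t, x) = -t^3/2 + 3*x^2/4:
  f_t(t,x)  = -3*t^2/2
  f_x(t,x)  = 3*x/2
  f_xx(t,x) = 3/2
Assemble drift = f_t + (1/2) f_xx = 3/4 - 3*t^2/2 and diffusion = f_x = 3*x/2. Substituting x = B_t:
  d(3*B_t^2/4 - t^3/2) = (3/4 - 3*t^2/2) dt + (3*B_t/2) dB_t.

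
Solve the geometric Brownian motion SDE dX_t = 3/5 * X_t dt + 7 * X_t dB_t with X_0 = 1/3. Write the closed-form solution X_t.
X_t = 1/3 * exp((-239/10) * t + (7) * B_t)

For GBM dX = mu X dt + sigma X dB with X_0 = x_0, apply Itô to Y = log X: dY = (mu - sigma^2/2) dt + sigma dB, so Y_t = log(x_0) + (mu - sigma^2/2) t + sigma B_t and hence X_t = x_0 * exp((mu - sigma^2/2) t + sigma B_t).
With mu = 3/5, sigma = 7, x_0 = 1/3, this gives:
  X_t = 1/3 * exp((-239/10) * t + (7) * B_t).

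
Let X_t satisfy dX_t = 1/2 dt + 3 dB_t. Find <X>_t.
<X>_t = 9*t

For an Itô process dX_t = a(t) dt + b(t) dB_t, the quadratic variation is <X>_t = int_0^t b(s)^2 ds (the drift term does not contribute). Here b(s) = 3, so
  b(s)^2 = 9.
Integrating from 0 to t:
  <X>_t = int_0^t (9) ds = 9*t.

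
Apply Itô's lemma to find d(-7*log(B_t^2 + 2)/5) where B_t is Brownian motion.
d(-7*log(B_t^2 + 2)/5) = (7*(B_t^2 - 2)/(5*(B_t^2 + 2)^2)) dt + (-14*B_t/(5*B_t^2 + 10)) dB_t

Itô's formula for f(B_t) gives d f(B_t) = f'(B_t) dB_t + (1/2) f''(B_t) dt. Compute derivatives of f(x) = -7*log(x^2 + 2)/5:
  f'(x)  = -14*x/(5*x^2 + 10)
  f''(x) = 14*(x^2 - 2)/(5*(x^2 + 2)^2)
Substitute x = B_t and multiply the f'' term by 1/2:
  drift     = (1/2) * (14*(x^2 - 2)/(5*(x^2 + 2)^2)) evaluated at B_t = 7*(B_t^2 - 2)/(5*(B_t^2 + 2)^2)
  diffusion = (-14*x/(5*x^2 + 10)) evaluated at B_t = -14*B_t/(5*B_t^2 + 10)
Therefore d(-7*log(B_t^2 + 2)/5) = (7*(B_t^2 - 2)/(5*(B_t^2 + 2)^2)) dt + (-14*B_t/(5*B_t^2 + 10)) dB_t.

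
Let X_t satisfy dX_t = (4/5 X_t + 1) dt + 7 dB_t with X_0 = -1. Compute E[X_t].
E[X_t] = exp(4*t/5)/4 - 5/4

Taking expectations and using E[dB_t] = 0, the mean m(t) = E[X_t] satisfies the ODE m'(t) = a m(t) + b with m(0) = x_0. With a = 4/5, b = 1, x_0 = -1, the solution is
  m(t) = x_0 * exp(a t) + (b/a) * (exp(a t) - 1)
       = (-1) * exp((4/5) t) + (1/(4/5)) * (exp((4/5) t) - 1)
       = exp(4*t/5)/4 - 5/4.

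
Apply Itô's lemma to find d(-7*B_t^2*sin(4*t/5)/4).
d(-7*B_t^2*sin(4*t/5)/4) = (-7*B_t^2*cos(4*t/5)/5 - 7*sin(4*t/5)/4) dt + (-7*B_t*sin(4*t/5)/2) dB_t

Itô's formula for f(t, x): d f(t, B_t) = (f_t + (1/2) f_xx) dt + f_x dB_t. Compute partials of f(t, x) = -7*x^2*sin(4*t/5)/4:
  f_t(t,x)  = -7*x^2*cos(4*t/5)/5
  f_x(t,x)  = -7*x*sin(4*t/5)/2
  f_xx(t,x) = -7*sin(4*t/5)/2
Assemble drift = f_t + (1/2) f_xx = -7*x^2*cos(4*t/5)/5 - 7*sin(4*t/5)/4 and diffusion = f_x = -7*x*sin(4*t/5)/2. Substituting x = B_t:
  d(-7*B_t^2*sin(4*t/5)/4) = (-7*B_t^2*cos(4*t/5)/5 - 7*sin(4*t/5)/4) dt + (-7*B_t*sin(4*t/5)/2) dB_t.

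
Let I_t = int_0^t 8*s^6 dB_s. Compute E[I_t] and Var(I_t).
E[I_t] = 0; Var(I_t) = 64*t^13/13

The Itô integral of a deterministic integrand f(s) has mean 0 because each increment f(s) * (B_{s+ds} - B_s) has mean 0. By the Itô isometry:
  Var( int_0^t f(s) dB_s ) = E[ (int_0^t f(s) dB_s)^2 ] = int_0^t f(s)^2 ds.
Here f(s) = 8*s^6, so f(s)^2 = 64*s^12. Integrate:
  int_0^t (64*s^12) ds = 64*t^13/13.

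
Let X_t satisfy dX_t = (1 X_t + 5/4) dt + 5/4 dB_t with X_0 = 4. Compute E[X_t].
E[X_t] = 21*exp(t)/4 - 5/4

Taking expectations and using E[dB_t] = 0, the mean m(t) = E[X_t] satisfies the ODE m'(t) = a m(t) + b with m(0) = x_0. With a = 1, b = 5/4, x_0 = 4, the solution is
  m(t) = x_0 * exp(a t) + (b/a) * (exp(a t) - 1)
       = 4 * exp(1 t) + ((5/4)/1) * (exp(1 t) - 1)
       = 21*exp(t)/4 - 5/4.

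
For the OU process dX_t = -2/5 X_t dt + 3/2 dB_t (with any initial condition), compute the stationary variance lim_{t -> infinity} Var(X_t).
lim Var(X_t) = 45/16

The OU SDE dX = -theta X dt + sigma dB admits the integrating factor exp(theta t): d(exp(theta t) X_t) = sigma exp(theta t) dB_t. Integrating from 0 to t gives X_t = x_0 * exp(-theta t) + sigma * int_0^t exp(-theta (t-s)) dB_s for any initial x_0. The Itô integral has variance (by the Itô isometry) sigma^2 * int_0^t exp(-2 theta (t - s)) ds = sigma^2 * (1 - exp(-2 theta t)) / (2 theta), independent of x_0.
With theta = 2/5, sigma = 3/2:
  Var(X_t) = (3/2)^2 * (1 - exp(-2*2/5 t)) / (2 * 2/5) = 45/16 - 45*exp(-4*t/5)/16.
As t -> infinity, exp(-2*2/5 t) -> 0, so the stationary variance is sigma^2 / (2 theta) = 45/16.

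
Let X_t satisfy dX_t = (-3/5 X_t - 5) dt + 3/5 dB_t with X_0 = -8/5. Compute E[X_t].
E[X_t] = -25/3 + 101*exp(-3*t/5)/15

Taking expectations and using E[dB_t] = 0, the mean m(t) = E[X_t] satisfies the ODE m'(t) = a m(t) + b with m(0) = x_0. With a = -3/5, b = -5, x_0 = -8/5, the solution is
  m(t) = x_0 * exp(a t) + (b/a) * (exp(a t) - 1)
       = (-8/5) * exp((-3/5) t) + ((-5)/(-3/5)) * (exp((-3/5) t) - 1)
       = -25/3 + 101*exp(-3*t/5)/15.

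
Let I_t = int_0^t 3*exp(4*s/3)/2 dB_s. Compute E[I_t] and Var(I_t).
E[I_t] = 0; Var(I_t) = 27*exp(8*t/3)/32 - 27/32

The Itô integral of a deterministic integrand f(s) has mean 0 because each increment f(s) * (B_{s+ds} - B_s) has mean 0. By the Itô isometry:
  Var( int_0^t f(s) dB_s ) = E[ (int_0^t f(s) dB_s)^2 ] = int_0^t f(s)^2 ds.
Here f(s) = 3*exp(4*s/3)/2, so f(s)^2 = 9*exp(8*s/3)/4. Integrate:
  int_0^t (9*exp(8*s/3)/4) ds = 27*exp(8*t/3)/32 - 27/32.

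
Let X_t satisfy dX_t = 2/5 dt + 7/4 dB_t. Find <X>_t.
<X>_t = 49*t/16

For an Itô process dX_t = a(t) dt + b(t) dB_t, the quadratic variation is <X>_t = int_0^t b(s)^2 ds (the drift term does not contribute). Here b(s) = 7/4, so
  b(s)^2 = 49/16.
Integrating from 0 to t:
  <X>_t = int_0^t (49/16) ds = 49*t/16.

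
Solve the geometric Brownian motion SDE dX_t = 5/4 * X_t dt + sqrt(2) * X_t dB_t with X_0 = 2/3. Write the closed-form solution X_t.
X_t = 2/3 * exp((1/4) * t + (sqrt(2)) * B_t)

For GBM dX = mu X dt + sigma X dB with X_0 = x_0, apply Itô to Y = log X: dY = (mu - sigma^2/2) dt + sigma dB, so Y_t = log(x_0) + (mu - sigma^2/2) t + sigma B_t and hence X_t = x_0 * exp((mu - sigma^2/2) t + sigma B_t).
With mu = 5/4, sigma = sqrt(2), x_0 = 2/3, this gives:
  X_t = 2/3 * exp((1/4) * t + (sqrt(2)) * B_t).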